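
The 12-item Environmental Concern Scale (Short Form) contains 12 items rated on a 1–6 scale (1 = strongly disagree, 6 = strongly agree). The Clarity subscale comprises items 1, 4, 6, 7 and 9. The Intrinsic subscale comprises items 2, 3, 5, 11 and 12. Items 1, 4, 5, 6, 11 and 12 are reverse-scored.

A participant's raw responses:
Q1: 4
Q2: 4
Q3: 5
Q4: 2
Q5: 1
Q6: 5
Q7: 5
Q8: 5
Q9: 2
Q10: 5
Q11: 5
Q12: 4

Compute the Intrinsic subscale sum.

Intrinsic items: 2, 3, 5, 11, 12.
Of these, items 5, 11, and 12 are reverse-scored; on a 1–6 scale, reversed = 7 − raw.
  item 2: 4
  item 3: 5
  item 5: 7 − 1 = 6
  item 11: 7 − 5 = 2
  item 12: 7 − 4 = 3
Sum = 4 + 5 + 6 + 2 + 3 = 20

20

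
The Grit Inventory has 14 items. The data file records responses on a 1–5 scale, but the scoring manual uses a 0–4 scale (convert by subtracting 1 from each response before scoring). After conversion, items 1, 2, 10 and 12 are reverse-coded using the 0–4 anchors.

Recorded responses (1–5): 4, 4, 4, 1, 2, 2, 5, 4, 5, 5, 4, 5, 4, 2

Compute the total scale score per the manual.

25

Convert to 0–4: 3, 3, 3, 0, 1, 1, 4, 3, 4, 4, 3, 4, 3, 1
Reverse-coded (reverse-coded value = 4 − response):
  item 1: 4 − 3 = 1
  item 2: 4 − 3 = 1
  item 10: 4 − 4 = 0
  item 12: 4 − 4 = 0
Scored: 1, 1, 3, 0, 1, 1, 4, 3, 4, 0, 3, 0, 3, 1
Total = 25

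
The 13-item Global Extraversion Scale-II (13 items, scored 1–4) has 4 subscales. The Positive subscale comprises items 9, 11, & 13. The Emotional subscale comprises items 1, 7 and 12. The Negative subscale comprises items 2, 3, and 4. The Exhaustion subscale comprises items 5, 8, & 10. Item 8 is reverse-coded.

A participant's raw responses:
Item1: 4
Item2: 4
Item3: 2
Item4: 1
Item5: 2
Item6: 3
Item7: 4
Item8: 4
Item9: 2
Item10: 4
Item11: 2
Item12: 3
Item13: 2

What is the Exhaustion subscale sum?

7

Exhaustion items: 5, 8, 10.
Of these, item 8 is reverse-coded; on a 1–4 scale, reversed = 5 − raw.
  item 5: 2
  item 8: 5 − 4 = 1
  item 10: 4
Sum = 2 + 1 + 4 = 7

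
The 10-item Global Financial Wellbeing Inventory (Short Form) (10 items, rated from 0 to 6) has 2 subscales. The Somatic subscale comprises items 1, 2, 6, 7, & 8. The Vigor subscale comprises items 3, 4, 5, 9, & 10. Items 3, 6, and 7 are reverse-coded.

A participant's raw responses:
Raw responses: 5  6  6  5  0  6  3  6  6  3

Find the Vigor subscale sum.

14

Vigor items: 3, 4, 5, 9, 10.
Of these, item 3 is reverse-coded; on a 0–6 scale, reversed = 6 − raw.
  item 3: 6 − 6 = 0
  item 4: 5
  item 5: 0
  item 9: 6
  item 10: 3
Sum = 0 + 5 + 0 + 6 + 3 = 14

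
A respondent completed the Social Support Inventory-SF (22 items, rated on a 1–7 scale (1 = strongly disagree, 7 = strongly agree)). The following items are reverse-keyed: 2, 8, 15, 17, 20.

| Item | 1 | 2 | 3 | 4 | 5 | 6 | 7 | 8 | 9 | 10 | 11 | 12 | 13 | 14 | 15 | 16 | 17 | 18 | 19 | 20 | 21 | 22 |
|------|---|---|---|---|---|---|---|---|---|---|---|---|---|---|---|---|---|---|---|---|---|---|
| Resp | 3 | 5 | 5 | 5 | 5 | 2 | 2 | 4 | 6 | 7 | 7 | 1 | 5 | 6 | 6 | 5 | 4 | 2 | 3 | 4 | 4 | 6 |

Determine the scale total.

Reversing items 2, 8, 15, 17, and 20 with 8 − raw:
Total = 3 + (8−5) + 5 + 5 + 5 + 2 + 2 + (8−4) + 6 + 7 + 7 + 1 + 5 + 6 + (8−6) + 5 + (8−4) + 2 + 3 + (8−4) + 4 + 6
      = 3 + 3 + 5 + 5 + 5 + 2 + 2 + 4 + 6 + 7 + 7 + 1 + 5 + 6 + 2 + 5 + 4 + 2 + 3 + 4 + 4 + 6 = 91

91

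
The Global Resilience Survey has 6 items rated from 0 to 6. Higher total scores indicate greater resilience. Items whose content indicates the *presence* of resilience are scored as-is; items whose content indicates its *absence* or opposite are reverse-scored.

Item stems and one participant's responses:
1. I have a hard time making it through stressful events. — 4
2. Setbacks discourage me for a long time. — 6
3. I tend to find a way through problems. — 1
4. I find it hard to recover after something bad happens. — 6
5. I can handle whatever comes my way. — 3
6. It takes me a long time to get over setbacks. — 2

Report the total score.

Items 1, 2, 4, 6 describe the absence/opposite of resilience → reverse-score.
reverse-coded value = 6 − response.
  item 1: 6 − 4 = 2
  item 2: 6 − 6 = 0
  item 3: 1
  item 4: 6 − 6 = 0
  item 5: 3
  item 6: 6 − 2 = 4
Total = 2 + 0 + 1 + 0 + 3 + 4 = 10

10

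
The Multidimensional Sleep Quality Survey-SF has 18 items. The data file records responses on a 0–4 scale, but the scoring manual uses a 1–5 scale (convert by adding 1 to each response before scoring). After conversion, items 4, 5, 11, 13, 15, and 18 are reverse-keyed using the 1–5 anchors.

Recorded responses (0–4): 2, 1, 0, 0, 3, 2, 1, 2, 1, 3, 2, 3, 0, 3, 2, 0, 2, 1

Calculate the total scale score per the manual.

54

Convert to 1–5: 3, 2, 1, 1, 4, 3, 2, 3, 2, 4, 3, 4, 1, 4, 3, 1, 3, 2
Reverse-coded (reversed = (1+5) − raw = 6 − raw):
  item 4: 6 − 1 = 5
  item 5: 6 − 4 = 2
  item 11: 6 − 3 = 3
  item 13: 6 − 1 = 5
  item 15: 6 − 3 = 3
  item 18: 6 − 2 = 4
Scored: 3, 2, 1, 5, 2, 3, 2, 3, 2, 4, 3, 4, 5, 4, 3, 1, 3, 4
Total = 54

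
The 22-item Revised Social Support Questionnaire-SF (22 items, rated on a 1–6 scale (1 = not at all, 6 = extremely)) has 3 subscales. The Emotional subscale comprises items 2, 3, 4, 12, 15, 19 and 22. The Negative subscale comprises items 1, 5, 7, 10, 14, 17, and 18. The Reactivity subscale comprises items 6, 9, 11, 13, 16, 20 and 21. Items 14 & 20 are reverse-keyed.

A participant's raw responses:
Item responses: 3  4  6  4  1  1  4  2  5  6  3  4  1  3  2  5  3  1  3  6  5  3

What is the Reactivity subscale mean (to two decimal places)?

3.00

Reactivity items: 6, 9, 11, 13, 16, 20, 21.
Of these, item 20 is reverse-keyed; on a 1–6 scale, reversed = 7 − raw.
  item 6: 1
  item 9: 5
  item 11: 3
  item 13: 1
  item 16: 5
  item 20: 7 − 6 = 1
  item 21: 5
Sum = 1 + 5 + 3 + 1 + 5 + 1 + 5 = 21
Mean = 21 / 7 = 3.00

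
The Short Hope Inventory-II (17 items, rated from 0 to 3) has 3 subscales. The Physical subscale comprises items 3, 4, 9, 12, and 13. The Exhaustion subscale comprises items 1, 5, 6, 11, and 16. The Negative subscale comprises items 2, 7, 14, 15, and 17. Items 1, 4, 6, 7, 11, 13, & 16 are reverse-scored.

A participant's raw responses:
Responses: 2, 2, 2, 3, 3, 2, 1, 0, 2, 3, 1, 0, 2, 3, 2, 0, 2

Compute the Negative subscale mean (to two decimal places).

2.20

Negative items: 2, 7, 14, 15, 17.
Of these, item 7 is reverse-scored; reversed = (0+3) − raw = 3 − raw.
  item 2: 2
  item 7: 3 − 1 = 2
  item 14: 3
  item 15: 2
  item 17: 2
Sum = 2 + 2 + 3 + 2 + 2 = 11
Mean = 11 / 5 = 2.20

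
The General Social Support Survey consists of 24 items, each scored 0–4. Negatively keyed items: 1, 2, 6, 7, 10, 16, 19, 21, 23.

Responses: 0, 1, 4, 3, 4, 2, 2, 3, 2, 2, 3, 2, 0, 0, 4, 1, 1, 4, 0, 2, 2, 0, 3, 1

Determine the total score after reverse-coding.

56

Raw sum = 46. Negatively keyed items: 1, 2, 6, 7, 10, 16, 19, 21, 23; their raw sum = 13.
Each reversal replaces raw with 4 − raw, changing the total by 4 − 2·raw per item.
Total = 46 + 9·4 − 2·13 = 46 + 36 − 26 = 56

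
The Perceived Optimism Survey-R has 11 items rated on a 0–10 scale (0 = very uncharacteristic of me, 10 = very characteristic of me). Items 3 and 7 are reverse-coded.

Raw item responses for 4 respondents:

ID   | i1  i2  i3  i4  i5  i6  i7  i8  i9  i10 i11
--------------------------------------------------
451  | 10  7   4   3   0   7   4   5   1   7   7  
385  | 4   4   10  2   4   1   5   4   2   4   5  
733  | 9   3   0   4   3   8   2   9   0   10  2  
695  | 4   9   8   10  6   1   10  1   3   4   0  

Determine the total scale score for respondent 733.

Respondent 733 raw: 9, 3, 0, 4, 3, 8, 2, 9, 0, 10, 2.
Reverse-coded (reverse-coded value = 10 − response):
  item 1: 9
  item 2: 3
  item 3: 10 − 0 = 10
  item 4: 4
  item 5: 3
  item 6: 8
  item 7: 10 − 2 = 8
  item 8: 9
  item 9: 0
  item 10: 10
  item 11: 2
Sum = 9 + 3 + 10 + 4 + 3 + 8 + 8 + 9 + 0 + 10 + 2 = 66

66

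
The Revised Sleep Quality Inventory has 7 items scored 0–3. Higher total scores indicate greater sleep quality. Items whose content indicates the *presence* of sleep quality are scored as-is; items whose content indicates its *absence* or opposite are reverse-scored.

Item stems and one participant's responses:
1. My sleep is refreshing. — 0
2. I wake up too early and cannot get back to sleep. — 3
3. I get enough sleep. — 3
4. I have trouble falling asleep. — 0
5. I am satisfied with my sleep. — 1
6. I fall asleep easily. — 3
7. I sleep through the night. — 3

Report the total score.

13

Items 2, 4 describe the absence/opposite of sleep quality → reverse-score.
reversed = (0+3) − raw = 3 − raw.
  item 1: 0
  item 2: 3 − 3 = 0
  item 3: 3
  item 4: 3 − 0 = 3
  item 5: 1
  item 6: 3
  item 7: 3
Total = 0 + 0 + 3 + 3 + 1 + 3 + 3 = 13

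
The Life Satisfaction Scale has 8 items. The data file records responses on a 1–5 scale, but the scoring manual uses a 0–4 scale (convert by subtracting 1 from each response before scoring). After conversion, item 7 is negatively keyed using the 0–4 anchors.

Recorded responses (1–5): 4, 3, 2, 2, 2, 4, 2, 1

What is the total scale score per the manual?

14

Convert to 0–4: 3, 2, 1, 1, 1, 3, 1, 0
Reverse-coded (reversed = (0+4) − raw = 4 − raw):
  item 7: 4 − 1 = 3
Scored: 3, 2, 1, 1, 1, 3, 3, 0
Total = 14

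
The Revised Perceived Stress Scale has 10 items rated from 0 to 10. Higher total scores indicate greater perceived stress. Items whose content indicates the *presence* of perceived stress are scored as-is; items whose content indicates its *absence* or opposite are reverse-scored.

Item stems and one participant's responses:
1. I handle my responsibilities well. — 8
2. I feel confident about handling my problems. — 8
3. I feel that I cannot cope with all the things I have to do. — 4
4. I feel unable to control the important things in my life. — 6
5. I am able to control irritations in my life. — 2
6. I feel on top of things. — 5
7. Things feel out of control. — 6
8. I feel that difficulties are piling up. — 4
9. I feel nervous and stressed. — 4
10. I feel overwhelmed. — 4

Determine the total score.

45

Items 1, 2, 5, 6 describe the absence/opposite of perceived stress → reverse-score.
reversed = (0+10) − raw = 10 − raw.
  item 1: 10 − 8 = 2
  item 2: 10 − 8 = 2
  item 3: 4
  item 4: 6
  item 5: 10 − 2 = 8
  item 6: 10 − 5 = 5
  item 7: 6
  item 8: 4
  item 9: 4
  item 10: 4
Total = 2 + 2 + 4 + 6 + 8 + 5 + 6 + 4 + 4 + 4 = 45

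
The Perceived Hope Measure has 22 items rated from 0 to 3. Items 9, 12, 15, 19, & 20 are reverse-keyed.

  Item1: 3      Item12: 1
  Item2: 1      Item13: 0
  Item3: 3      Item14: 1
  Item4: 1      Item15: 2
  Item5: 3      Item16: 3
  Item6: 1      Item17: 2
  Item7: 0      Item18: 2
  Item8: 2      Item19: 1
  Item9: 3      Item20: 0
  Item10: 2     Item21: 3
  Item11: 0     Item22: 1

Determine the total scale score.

36

Reversing items 9, 12, 15, 19, and 20 with 3 − raw:
Total = 3 + 1 + 3 + 1 + 3 + 1 + 0 + 2 + (3−3) + 2 + 0 + (3−1) + 0 + 1 + (3−2) + 3 + 2 + 2 + (3−1) + (3−0) + 3 + 1
      = 3 + 1 + 3 + 1 + 3 + 1 + 0 + 2 + 0 + 2 + 0 + 2 + 0 + 1 + 1 + 3 + 2 + 2 + 2 + 3 + 3 + 1 = 36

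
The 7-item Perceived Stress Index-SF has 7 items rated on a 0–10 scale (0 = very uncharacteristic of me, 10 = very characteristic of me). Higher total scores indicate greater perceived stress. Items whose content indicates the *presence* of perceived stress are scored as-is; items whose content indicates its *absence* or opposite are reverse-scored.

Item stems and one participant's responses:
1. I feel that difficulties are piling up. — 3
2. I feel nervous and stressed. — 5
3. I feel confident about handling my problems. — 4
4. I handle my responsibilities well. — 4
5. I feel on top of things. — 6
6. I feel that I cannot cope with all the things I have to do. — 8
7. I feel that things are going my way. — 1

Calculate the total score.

Items 3, 4, 5, 7 describe the absence/opposite of perceived stress → reverse-score.
reversed = (0+10) − raw = 10 − raw.
  item 1: 3
  item 2: 5
  item 3: 10 − 4 = 6
  item 4: 10 − 4 = 6
  item 5: 10 − 6 = 4
  item 6: 8
  item 7: 10 − 1 = 9
Total = 3 + 5 + 6 + 6 + 4 + 8 + 9 = 41

41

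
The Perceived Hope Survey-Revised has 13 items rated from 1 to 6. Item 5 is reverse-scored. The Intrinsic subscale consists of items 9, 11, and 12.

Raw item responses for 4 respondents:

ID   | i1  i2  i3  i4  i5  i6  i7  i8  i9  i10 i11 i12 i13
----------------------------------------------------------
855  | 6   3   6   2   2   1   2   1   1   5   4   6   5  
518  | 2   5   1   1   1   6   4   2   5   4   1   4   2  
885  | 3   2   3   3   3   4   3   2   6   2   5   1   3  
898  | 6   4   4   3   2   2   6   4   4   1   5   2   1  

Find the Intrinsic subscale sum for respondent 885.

12

Respondent 885 raw: 3, 2, 3, 3, 3, 4, 3, 2, 6, 2, 5, 1, 3.
Intrinsic items: 9, 11, 12.
Reverse-coded (reversed = (1+6) − raw = 7 − raw):
  item 9: 6
  item 11: 5
  item 12: 1
Sum = 6 + 5 + 1 = 12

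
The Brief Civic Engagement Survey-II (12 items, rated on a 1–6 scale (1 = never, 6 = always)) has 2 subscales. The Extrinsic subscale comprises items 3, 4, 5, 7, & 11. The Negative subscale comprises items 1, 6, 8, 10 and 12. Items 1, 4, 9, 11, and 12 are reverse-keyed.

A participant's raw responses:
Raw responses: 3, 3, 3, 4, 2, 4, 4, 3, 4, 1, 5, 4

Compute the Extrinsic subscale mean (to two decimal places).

2.80

Extrinsic items: 3, 4, 5, 7, 11.
Of these, items 4 & 11 are reverse-keyed; reversed = (1+6) − raw = 7 − raw.
  item 3: 3
  item 4: 7 − 4 = 3
  item 5: 2
  item 7: 4
  item 11: 7 − 5 = 2
Sum = 3 + 3 + 2 + 4 + 2 = 14
Mean = 14 / 5 = 2.80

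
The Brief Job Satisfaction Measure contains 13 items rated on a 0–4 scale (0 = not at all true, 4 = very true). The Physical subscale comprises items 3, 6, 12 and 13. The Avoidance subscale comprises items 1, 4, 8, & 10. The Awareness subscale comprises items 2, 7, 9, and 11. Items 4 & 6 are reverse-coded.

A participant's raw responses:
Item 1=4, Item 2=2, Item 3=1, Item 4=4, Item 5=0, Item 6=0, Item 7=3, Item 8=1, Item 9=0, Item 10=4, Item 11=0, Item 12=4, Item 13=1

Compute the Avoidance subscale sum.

9

Avoidance items: 1, 4, 8, 10.
Of these, item 4 is reverse-coded; on a 0–4 scale, reversed = 4 − raw.
  item 1: 4
  item 4: 4 − 4 = 0
  item 8: 1
  item 10: 4
Sum = 4 + 0 + 1 + 4 = 9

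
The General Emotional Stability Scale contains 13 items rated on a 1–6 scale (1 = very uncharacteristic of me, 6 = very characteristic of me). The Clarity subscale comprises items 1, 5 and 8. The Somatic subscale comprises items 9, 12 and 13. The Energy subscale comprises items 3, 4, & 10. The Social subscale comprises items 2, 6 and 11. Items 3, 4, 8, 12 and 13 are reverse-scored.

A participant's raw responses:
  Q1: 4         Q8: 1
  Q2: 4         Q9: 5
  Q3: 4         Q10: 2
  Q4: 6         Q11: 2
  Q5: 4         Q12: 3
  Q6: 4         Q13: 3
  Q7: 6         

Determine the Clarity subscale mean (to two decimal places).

4.67

Clarity items: 1, 5, 8.
Of these, item 8 is reverse-scored; on a 1–6 scale, reversed = 7 − raw.
  item 1: 4
  item 5: 4
  item 8: 7 − 1 = 6
Sum = 4 + 4 + 6 = 14
Mean = 14 / 3 = 4.67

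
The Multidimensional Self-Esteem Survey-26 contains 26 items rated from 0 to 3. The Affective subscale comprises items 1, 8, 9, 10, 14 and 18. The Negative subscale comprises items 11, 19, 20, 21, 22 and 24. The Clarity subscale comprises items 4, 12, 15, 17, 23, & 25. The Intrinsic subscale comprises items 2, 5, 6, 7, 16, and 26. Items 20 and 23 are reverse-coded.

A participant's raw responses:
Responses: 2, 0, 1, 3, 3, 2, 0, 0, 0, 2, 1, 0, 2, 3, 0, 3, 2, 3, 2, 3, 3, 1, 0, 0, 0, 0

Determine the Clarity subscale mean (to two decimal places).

1.33

Clarity items: 4, 12, 15, 17, 23, 25.
Of these, item 23 is reverse-coded; on a 0–3 scale, reversed = 3 − raw.
  item 4: 3
  item 12: 0
  item 15: 0
  item 17: 2
  item 23: 3 − 0 = 3
  item 25: 0
Sum = 3 + 0 + 0 + 2 + 3 + 0 = 8
Mean = 8 / 6 = 1.33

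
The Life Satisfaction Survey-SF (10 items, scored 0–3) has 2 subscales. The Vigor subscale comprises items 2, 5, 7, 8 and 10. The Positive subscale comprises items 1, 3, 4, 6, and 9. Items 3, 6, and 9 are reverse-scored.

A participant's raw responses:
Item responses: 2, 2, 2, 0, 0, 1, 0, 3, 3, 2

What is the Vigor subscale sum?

Vigor items: 2, 5, 7, 8, 10.
  item 2: 2
  item 5: 0
  item 7: 0
  item 8: 3
  item 10: 2
Sum = 2 + 0 + 0 + 3 + 2 = 7

7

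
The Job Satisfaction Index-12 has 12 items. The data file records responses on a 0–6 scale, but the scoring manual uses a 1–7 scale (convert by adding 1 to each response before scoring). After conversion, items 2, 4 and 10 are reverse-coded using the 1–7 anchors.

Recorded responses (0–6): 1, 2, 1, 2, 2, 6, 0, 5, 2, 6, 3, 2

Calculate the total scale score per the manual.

Convert to 1–7: 2, 3, 2, 3, 3, 7, 1, 6, 3, 7, 4, 3
Reverse-coded (on a 1–7 scale, reversed = 8 − raw):
  item 2: 8 − 3 = 5
  item 4: 8 − 3 = 5
  item 10: 8 − 7 = 1
Scored: 2, 5, 2, 5, 3, 7, 1, 6, 3, 1, 4, 3
Total = 42

42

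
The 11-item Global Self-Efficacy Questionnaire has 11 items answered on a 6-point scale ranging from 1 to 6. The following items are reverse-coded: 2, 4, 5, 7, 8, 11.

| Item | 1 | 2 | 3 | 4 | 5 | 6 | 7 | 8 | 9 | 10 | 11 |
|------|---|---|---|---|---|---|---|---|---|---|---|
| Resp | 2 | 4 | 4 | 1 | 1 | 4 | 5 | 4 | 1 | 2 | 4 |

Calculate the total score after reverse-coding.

36

Reverse-coded items (reversed = (1+6) − raw = 7 − raw):
  item 2: 7 − 4 = 3
  item 4: 7 − 1 = 6
  item 5: 7 − 1 = 6
  item 7: 7 − 5 = 2
  item 8: 7 − 4 = 3
  item 11: 7 − 4 = 3
Scored responses: 2, 3, 4, 6, 6, 4, 2, 3, 1, 2, 3
Total = 2 + 3 + 4 + 6 + 6 + 4 + 2 + 3 + 1 + 2 + 3 = 36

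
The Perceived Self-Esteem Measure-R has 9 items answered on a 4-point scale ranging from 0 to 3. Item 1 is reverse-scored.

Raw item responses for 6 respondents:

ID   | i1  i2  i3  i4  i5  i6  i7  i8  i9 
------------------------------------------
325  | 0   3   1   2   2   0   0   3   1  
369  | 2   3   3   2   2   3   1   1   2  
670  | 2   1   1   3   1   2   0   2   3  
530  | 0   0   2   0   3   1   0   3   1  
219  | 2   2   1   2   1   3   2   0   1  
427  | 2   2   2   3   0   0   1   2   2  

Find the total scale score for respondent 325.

15

Respondent 325 raw: 0, 3, 1, 2, 2, 0, 0, 3, 1.
Reverse-coded (reverse-coded value = 3 − response):
  item 1: 3 − 0 = 3
  item 2: 3
  item 3: 1
  item 4: 2
  item 5: 2
  item 6: 0
  item 7: 0
  item 8: 3
  item 9: 1
Sum = 3 + 3 + 1 + 2 + 2 + 0 + 0 + 3 + 1 = 15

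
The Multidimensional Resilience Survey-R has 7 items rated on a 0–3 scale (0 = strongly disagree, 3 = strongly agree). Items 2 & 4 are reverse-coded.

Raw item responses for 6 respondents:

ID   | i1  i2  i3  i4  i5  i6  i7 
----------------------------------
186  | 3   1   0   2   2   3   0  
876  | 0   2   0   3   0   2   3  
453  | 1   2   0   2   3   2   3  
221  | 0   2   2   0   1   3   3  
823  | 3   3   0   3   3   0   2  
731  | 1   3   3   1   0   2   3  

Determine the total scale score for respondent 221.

Respondent 221 raw: 0, 2, 2, 0, 1, 3, 3.
Reverse-coded (reversed = (0+3) − raw = 3 − raw):
  item 1: 0
  item 2: 3 − 2 = 1
  item 3: 2
  item 4: 3 − 0 = 3
  item 5: 1
  item 6: 3
  item 7: 3
Sum = 0 + 1 + 2 + 3 + 1 + 3 + 3 = 13

13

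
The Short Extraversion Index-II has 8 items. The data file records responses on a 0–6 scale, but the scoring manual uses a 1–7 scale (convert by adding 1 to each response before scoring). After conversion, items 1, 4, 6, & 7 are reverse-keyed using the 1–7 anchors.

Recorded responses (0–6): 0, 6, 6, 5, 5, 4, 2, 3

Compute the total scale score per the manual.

41

Convert to 1–7: 1, 7, 7, 6, 6, 5, 3, 4
Reverse-coded (reversed = (1+7) − raw = 8 − raw):
  item 1: 8 − 1 = 7
  item 4: 8 − 6 = 2
  item 6: 8 − 5 = 3
  item 7: 8 − 3 = 5
Scored: 7, 7, 7, 2, 6, 3, 5, 4
Total = 41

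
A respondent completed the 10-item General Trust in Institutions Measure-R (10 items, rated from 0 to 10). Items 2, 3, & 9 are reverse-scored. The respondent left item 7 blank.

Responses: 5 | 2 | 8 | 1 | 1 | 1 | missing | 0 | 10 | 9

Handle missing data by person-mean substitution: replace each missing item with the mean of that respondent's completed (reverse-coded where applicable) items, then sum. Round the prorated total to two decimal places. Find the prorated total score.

Reverse-coded (on a 0–10 scale, reversed = 10 − raw):
  item 2: 10 − 2 = 8
  item 3: 10 − 8 = 2
  item 9: 10 − 10 = 0
Completed scored items (9 of 10): 5, 8, 2, 1, 1, 1, 0, 0, 9; sum = 27.
Person mean = 27 / 9 ≈ 3.0000
Prorated total = (27 / 9) × 10 = 30.00 (to 2 dp)

30.00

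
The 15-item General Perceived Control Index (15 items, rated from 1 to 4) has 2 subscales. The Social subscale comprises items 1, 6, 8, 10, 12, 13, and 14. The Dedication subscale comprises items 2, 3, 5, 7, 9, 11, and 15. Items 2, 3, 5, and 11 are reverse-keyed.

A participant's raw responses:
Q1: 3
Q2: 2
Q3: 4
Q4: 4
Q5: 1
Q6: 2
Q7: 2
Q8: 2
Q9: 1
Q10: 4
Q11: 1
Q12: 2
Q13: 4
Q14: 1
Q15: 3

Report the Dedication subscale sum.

Dedication items: 2, 3, 5, 7, 9, 11, 15.
Of these, items 2, 3, 5, and 11 are reverse-keyed; on a 1–4 scale, reversed = 5 − raw.
  item 2: 5 − 2 = 3
  item 3: 5 − 4 = 1
  item 5: 5 − 1 = 4
  item 7: 2
  item 9: 1
  item 11: 5 − 1 = 4
  item 15: 3
Sum = 3 + 1 + 4 + 2 + 1 + 4 + 3 = 18

18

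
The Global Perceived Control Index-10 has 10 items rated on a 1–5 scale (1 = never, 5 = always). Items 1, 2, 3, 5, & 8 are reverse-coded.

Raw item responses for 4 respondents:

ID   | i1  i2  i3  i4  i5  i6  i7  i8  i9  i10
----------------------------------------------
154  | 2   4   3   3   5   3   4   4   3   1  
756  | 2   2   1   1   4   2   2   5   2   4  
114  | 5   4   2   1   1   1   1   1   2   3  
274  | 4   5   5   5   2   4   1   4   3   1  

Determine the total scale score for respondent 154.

Respondent 154 raw: 2, 4, 3, 3, 5, 3, 4, 4, 3, 1.
Reverse-coded (on a 1–5 scale, reversed = 6 − raw):
  item 1: 6 − 2 = 4
  item 2: 6 − 4 = 2
  item 3: 6 − 3 = 3
  item 4: 3
  item 5: 6 − 5 = 1
  item 6: 3
  item 7: 4
  item 8: 6 − 4 = 2
  item 9: 3
  item 10: 1
Sum = 4 + 2 + 3 + 3 + 1 + 3 + 4 + 2 + 3 + 1 = 26

26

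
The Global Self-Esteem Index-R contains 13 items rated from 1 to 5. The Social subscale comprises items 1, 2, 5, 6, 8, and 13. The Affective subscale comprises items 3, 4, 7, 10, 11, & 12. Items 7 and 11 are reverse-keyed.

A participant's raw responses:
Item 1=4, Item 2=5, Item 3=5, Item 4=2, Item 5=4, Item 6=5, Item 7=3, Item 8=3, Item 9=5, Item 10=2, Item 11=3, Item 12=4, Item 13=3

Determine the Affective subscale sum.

Affective items: 3, 4, 7, 10, 11, 12.
Of these, items 7 & 11 are reverse-keyed; on a 1–5 scale, reversed = 6 − raw.
  item 3: 5
  item 4: 2
  item 7: 6 − 3 = 3
  item 10: 2
  item 11: 6 − 3 = 3
  item 12: 4
Sum = 5 + 2 + 3 + 2 + 3 + 4 = 19

19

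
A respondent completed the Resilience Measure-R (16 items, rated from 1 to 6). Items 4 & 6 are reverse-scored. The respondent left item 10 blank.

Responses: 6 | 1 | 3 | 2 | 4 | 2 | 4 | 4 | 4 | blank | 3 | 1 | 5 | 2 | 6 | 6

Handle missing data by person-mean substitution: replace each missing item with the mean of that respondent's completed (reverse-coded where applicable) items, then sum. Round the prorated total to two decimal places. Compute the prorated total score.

62.93

Reverse-coded (reversed = (1+6) − raw = 7 − raw):
  item 4: 7 − 2 = 5
  item 6: 7 − 2 = 5
Completed scored items (15 of 16): 6, 1, 3, 5, 4, 5, 4, 4, 4, 3, 1, 5, 2, 6, 6; sum = 59.
Person mean = 59 / 15 ≈ 3.9333
Prorated total = (59 / 15) × 16 = 62.93 (to 2 dp)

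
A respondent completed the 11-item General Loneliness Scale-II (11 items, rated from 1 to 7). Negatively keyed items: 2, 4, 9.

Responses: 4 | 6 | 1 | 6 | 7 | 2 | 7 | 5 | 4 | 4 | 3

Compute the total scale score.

41

Raw sum = 49. Negatively keyed items: 2, 4, 9; their raw sum = 16.
Each reversal replaces raw with 8 − raw, changing the total by 8 − 2·raw per item.
Total = 49 + 3·8 − 2·16 = 49 + 24 − 32 = 41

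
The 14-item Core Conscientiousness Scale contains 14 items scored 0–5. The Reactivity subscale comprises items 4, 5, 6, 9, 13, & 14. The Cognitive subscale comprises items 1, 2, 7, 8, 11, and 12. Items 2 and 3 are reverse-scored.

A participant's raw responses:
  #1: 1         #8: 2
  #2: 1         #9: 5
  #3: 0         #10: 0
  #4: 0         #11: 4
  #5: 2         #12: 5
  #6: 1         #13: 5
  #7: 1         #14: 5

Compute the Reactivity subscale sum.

Reactivity items: 4, 5, 6, 9, 13, 14.
  item 4: 0
  item 5: 2
  item 6: 1
  item 9: 5
  item 13: 5
  item 14: 5
Sum = 0 + 2 + 1 + 5 + 5 + 5 = 18

18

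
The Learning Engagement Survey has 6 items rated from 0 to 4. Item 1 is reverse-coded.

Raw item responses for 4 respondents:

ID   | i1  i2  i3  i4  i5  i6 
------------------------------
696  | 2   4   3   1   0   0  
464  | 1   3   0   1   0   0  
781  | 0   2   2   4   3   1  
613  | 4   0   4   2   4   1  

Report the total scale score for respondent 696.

Respondent 696 raw: 2, 4, 3, 1, 0, 0.
Reverse-coded (on a 0–4 scale, reversed = 4 − raw):
  item 1: 4 − 2 = 2
  item 2: 4
  item 3: 3
  item 4: 1
  item 5: 0
  item 6: 0
Sum = 2 + 4 + 3 + 1 + 0 + 0 = 10

10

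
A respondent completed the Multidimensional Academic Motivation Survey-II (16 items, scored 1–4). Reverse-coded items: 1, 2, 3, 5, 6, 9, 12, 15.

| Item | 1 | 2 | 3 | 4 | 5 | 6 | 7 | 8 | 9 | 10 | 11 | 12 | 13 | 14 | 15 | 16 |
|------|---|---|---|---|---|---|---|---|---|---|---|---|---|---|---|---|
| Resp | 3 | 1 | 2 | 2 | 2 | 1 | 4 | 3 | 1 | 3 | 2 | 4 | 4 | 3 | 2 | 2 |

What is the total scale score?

Raw sum = 39. Reverse-coded items: 1, 2, 3, 5, 6, 9, 12, 15; their raw sum = 16.
Each reversal replaces raw with 5 − raw, changing the total by 5 − 2·raw per item.
Total = 39 + 8·5 − 2·16 = 39 + 40 − 32 = 47

47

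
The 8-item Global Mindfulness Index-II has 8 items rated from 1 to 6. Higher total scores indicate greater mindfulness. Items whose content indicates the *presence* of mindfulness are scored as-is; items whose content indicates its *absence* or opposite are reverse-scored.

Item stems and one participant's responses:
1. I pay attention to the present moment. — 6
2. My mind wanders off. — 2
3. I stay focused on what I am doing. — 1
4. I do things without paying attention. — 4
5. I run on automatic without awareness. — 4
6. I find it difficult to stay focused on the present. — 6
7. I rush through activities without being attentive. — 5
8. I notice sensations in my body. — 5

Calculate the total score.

26

Items 2, 4, 5, 6, 7 describe the absence/opposite of mindfulness → reverse-score.
reversed = (1+6) − raw = 7 − raw.
  item 1: 6
  item 2: 7 − 2 = 5
  item 3: 1
  item 4: 7 − 4 = 3
  item 5: 7 − 4 = 3
  item 6: 7 − 6 = 1
  item 7: 7 − 5 = 2
  item 8: 5
Total = 6 + 5 + 1 + 3 + 3 + 1 + 2 + 5 = 26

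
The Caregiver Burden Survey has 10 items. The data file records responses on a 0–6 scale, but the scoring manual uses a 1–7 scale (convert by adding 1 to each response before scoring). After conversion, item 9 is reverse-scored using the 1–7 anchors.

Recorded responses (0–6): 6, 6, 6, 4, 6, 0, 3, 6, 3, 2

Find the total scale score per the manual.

52

Convert to 1–7: 7, 7, 7, 5, 7, 1, 4, 7, 4, 3
Reverse-coded (reversed = (1+7) − raw = 8 − raw):
  item 9: 8 − 4 = 4
Scored: 7, 7, 7, 5, 7, 1, 4, 7, 4, 3
Total = 52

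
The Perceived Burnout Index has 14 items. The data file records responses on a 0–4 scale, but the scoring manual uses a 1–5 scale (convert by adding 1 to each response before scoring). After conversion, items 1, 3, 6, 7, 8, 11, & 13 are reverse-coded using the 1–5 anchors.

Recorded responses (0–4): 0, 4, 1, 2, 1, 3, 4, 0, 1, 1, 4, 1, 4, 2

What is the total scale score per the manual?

Convert to 1–5: 1, 5, 2, 3, 2, 4, 5, 1, 2, 2, 5, 2, 5, 3
Reverse-coded (on a 1–5 scale, reversed = 6 − raw):
  item 1: 6 − 1 = 5
  item 3: 6 − 2 = 4
  item 6: 6 − 4 = 2
  item 7: 6 − 5 = 1
  item 8: 6 − 1 = 5
  item 11: 6 − 5 = 1
  item 13: 6 − 5 = 1
Scored: 5, 5, 4, 3, 2, 2, 1, 5, 2, 2, 1, 2, 1, 3
Total = 38

38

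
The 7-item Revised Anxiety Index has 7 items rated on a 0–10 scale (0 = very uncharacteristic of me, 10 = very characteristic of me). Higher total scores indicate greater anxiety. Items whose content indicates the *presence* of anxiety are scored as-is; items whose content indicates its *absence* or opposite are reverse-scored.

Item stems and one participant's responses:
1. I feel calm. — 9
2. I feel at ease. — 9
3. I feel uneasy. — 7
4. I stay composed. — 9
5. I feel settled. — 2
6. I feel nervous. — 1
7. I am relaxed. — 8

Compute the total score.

Items 1, 2, 4, 5, 7 describe the absence/opposite of anxiety → reverse-score.
reversed = (0+10) − raw = 10 − raw.
  item 1: 10 − 9 = 1
  item 2: 10 − 9 = 1
  item 3: 7
  item 4: 10 − 9 = 1
  item 5: 10 − 2 = 8
  item 6: 1
  item 7: 10 − 8 = 2
Total = 1 + 1 + 7 + 1 + 8 + 1 + 2 = 21

21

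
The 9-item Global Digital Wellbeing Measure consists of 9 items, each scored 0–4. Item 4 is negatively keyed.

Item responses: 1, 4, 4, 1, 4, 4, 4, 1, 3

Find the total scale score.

28

Reversing item 4 with 4 − raw:
Total = 1 + 4 + 4 + (4−1) + 4 + 4 + 4 + 1 + 3
      = 1 + 4 + 4 + 3 + 4 + 4 + 4 + 1 + 3 = 28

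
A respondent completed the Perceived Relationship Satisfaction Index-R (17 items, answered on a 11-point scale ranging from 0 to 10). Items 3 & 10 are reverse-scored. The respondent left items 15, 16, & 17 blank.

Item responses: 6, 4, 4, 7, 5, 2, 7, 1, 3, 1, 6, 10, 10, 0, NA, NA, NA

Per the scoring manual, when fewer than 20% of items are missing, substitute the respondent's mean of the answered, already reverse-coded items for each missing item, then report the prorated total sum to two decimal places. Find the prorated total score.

92.29

Reverse-coded (reverse-coded value = 10 − response):
  item 3: 10 − 4 = 6
  item 10: 10 − 1 = 9
Completed scored items (14 of 17): 6, 4, 6, 7, 5, 2, 7, 1, 3, 9, 6, 10, 10, 0; sum = 76.
Person mean = 76 / 14 ≈ 5.4286
Prorated total = (76 / 14) × 17 = 92.29 (to 2 dp)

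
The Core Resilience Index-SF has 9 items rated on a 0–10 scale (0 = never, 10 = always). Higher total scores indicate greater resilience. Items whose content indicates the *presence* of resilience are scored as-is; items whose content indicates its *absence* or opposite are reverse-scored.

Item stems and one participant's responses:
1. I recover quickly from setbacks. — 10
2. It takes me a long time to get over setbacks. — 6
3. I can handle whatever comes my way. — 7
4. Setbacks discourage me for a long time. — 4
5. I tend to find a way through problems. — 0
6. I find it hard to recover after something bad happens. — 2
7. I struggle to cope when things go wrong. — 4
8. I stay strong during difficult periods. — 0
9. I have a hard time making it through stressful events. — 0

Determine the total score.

51

Items 2, 4, 6, 7, 9 describe the absence/opposite of resilience → reverse-score.
reversed = (0+10) − raw = 10 − raw.
  item 1: 10
  item 2: 10 − 6 = 4
  item 3: 7
  item 4: 10 − 4 = 6
  item 5: 0
  item 6: 10 − 2 = 8
  item 7: 10 − 4 = 6
  item 8: 0
  item 9: 10 − 0 = 10
Total = 10 + 4 + 7 + 6 + 0 + 8 + 6 + 0 + 10 = 51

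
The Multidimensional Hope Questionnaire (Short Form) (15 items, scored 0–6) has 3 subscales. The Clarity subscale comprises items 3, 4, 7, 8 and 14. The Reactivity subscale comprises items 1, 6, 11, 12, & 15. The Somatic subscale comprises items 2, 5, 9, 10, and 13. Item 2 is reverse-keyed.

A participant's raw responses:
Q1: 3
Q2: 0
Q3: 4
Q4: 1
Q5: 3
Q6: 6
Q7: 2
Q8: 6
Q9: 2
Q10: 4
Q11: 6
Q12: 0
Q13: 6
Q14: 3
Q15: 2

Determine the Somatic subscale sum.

21

Somatic items: 2, 5, 9, 10, 13.
Of these, item 2 is reverse-keyed; reverse-coded value = 6 − response.
  item 2: 6 − 0 = 6
  item 5: 3
  item 9: 2
  item 10: 4
  item 13: 6
Sum = 6 + 3 + 2 + 4 + 6 = 21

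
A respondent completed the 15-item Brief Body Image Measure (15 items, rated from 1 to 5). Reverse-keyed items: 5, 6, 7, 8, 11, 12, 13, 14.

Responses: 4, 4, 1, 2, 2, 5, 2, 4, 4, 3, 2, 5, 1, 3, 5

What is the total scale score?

Raw sum = 47. Reverse-keyed items: 5, 6, 7, 8, 11, 12, 13, 14; their raw sum = 24.
Each reversal replaces raw with 6 − raw, changing the total by 6 − 2·raw per item.
Total = 47 + 8·6 − 2·24 = 47 + 48 − 48 = 47

47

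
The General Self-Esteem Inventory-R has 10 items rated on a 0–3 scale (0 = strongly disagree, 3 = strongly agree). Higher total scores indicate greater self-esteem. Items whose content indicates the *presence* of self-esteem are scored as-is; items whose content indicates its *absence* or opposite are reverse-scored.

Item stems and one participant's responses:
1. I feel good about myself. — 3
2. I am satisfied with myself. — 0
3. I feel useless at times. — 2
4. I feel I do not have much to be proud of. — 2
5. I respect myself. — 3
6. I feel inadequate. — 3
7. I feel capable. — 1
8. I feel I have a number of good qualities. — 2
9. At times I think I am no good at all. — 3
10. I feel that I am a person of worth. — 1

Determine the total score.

12

Items 3, 4, 6, 9 describe the absence/opposite of self-esteem → reverse-score.
reverse-coded value = 3 − response.
  item 1: 3
  item 2: 0
  item 3: 3 − 2 = 1
  item 4: 3 − 2 = 1
  item 5: 3
  item 6: 3 − 3 = 0
  item 7: 1
  item 8: 2
  item 9: 3 − 3 = 0
  item 10: 1
Total = 3 + 0 + 1 + 1 + 3 + 0 + 1 + 2 + 0 + 1 = 12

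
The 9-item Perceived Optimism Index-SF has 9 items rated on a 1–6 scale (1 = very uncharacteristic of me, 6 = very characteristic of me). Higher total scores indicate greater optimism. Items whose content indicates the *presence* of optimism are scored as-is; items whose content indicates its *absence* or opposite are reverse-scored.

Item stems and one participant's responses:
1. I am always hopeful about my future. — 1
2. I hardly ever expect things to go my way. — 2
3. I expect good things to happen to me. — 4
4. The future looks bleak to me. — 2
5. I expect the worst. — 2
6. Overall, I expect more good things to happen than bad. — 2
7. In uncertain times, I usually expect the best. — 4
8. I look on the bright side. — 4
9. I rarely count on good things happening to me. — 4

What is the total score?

33

Items 2, 4, 5, 9 describe the absence/opposite of optimism → reverse-score.
reverse-coded value = 7 − response.
  item 1: 1
  item 2: 7 − 2 = 5
  item 3: 4
  item 4: 7 − 2 = 5
  item 5: 7 − 2 = 5
  item 6: 2
  item 7: 4
  item 8: 4
  item 9: 7 − 4 = 3
Total = 1 + 5 + 4 + 5 + 5 + 2 + 4 + 4 + 3 = 33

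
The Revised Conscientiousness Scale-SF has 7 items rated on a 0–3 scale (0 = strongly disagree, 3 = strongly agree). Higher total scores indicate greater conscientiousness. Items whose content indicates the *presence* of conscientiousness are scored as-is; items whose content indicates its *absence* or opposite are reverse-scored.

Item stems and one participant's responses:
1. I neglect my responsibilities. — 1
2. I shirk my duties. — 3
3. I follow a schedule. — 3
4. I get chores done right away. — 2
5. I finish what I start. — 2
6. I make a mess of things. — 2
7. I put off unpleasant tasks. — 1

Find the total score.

Items 1, 2, 6, 7 describe the absence/opposite of conscientiousness → reverse-score.
reversed = (0+3) − raw = 3 − raw.
  item 1: 3 − 1 = 2
  item 2: 3 − 3 = 0
  item 3: 3
  item 4: 2
  item 5: 2
  item 6: 3 − 2 = 1
  item 7: 3 − 1 = 2
Total = 2 + 0 + 3 + 2 + 2 + 1 + 2 = 12

12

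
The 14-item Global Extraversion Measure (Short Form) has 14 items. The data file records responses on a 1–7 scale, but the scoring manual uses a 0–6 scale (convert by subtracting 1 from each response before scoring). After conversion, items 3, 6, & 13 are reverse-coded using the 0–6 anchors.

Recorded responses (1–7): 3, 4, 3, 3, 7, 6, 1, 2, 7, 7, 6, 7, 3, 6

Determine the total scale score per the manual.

Convert to 0–6: 2, 3, 2, 2, 6, 5, 0, 1, 6, 6, 5, 6, 2, 5
Reverse-coded (reversed = (0+6) − raw = 6 − raw):
  item 3: 6 − 2 = 4
  item 6: 6 − 5 = 1
  item 13: 6 − 2 = 4
Scored: 2, 3, 4, 2, 6, 1, 0, 1, 6, 6, 5, 6, 4, 5
Total = 51

51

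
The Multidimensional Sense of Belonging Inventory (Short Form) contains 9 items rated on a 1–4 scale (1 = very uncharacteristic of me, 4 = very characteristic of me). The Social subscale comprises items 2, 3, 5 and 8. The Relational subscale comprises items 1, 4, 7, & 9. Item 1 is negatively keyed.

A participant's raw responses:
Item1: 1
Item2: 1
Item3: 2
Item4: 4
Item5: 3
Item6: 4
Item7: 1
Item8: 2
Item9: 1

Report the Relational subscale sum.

Relational items: 1, 4, 7, 9.
Of these, item 1 is negatively keyed; reversed = (1+4) − raw = 5 − raw.
  item 1: 5 − 1 = 4
  item 4: 4
  item 7: 1
  item 9: 1
Sum = 4 + 4 + 1 + 1 = 10

10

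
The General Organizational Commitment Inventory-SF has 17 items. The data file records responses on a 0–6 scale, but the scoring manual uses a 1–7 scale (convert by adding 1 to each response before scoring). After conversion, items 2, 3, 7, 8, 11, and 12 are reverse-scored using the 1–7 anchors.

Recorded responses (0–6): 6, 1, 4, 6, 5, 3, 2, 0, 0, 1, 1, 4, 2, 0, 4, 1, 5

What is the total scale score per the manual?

Convert to 1–7: 7, 2, 5, 7, 6, 4, 3, 1, 1, 2, 2, 5, 3, 1, 5, 2, 6
Reverse-coded (reverse-coded value = 8 − response):
  item 2: 8 − 2 = 6
  item 3: 8 − 5 = 3
  item 7: 8 − 3 = 5
  item 8: 8 − 1 = 7
  item 11: 8 − 2 = 6
  item 12: 8 − 5 = 3
Scored: 7, 6, 3, 7, 6, 4, 5, 7, 1, 2, 6, 3, 3, 1, 5, 2, 6
Total = 74

74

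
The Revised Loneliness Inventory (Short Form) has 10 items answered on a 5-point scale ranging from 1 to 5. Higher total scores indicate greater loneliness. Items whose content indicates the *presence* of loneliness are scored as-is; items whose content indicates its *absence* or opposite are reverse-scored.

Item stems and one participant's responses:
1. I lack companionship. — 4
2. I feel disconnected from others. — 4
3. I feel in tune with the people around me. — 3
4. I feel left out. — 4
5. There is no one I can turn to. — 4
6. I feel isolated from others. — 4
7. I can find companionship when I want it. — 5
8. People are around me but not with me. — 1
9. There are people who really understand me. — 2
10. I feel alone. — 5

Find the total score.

34

Items 3, 7, 9 describe the absence/opposite of loneliness → reverse-score.
on a 1–5 scale, reversed = 6 − raw.
  item 1: 4
  item 2: 4
  item 3: 6 − 3 = 3
  item 4: 4
  item 5: 4
  item 6: 4
  item 7: 6 − 5 = 1
  item 8: 1
  item 9: 6 − 2 = 4
  item 10: 5
Total = 4 + 4 + 3 + 4 + 4 + 4 + 1 + 1 + 4 + 5 = 34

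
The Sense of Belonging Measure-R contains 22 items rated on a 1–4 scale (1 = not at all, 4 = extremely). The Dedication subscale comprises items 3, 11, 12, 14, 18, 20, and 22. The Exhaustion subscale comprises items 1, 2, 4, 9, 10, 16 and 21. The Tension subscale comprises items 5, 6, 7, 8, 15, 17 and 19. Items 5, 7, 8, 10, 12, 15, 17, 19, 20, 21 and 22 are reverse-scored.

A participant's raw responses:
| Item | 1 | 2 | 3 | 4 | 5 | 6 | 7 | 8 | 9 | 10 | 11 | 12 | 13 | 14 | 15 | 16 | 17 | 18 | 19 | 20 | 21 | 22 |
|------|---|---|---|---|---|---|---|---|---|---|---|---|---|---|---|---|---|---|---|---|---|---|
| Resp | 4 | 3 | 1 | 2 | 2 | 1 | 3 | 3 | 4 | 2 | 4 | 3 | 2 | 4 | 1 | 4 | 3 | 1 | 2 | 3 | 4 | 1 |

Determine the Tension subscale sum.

Tension items: 5, 6, 7, 8, 15, 17, 19.
Of these, items 5, 7, 8, 15, 17, & 19 are reverse-scored; reverse-coded value = 5 − response.
  item 5: 5 − 2 = 3
  item 6: 1
  item 7: 5 − 3 = 2
  item 8: 5 − 3 = 2
  item 15: 5 − 1 = 4
  item 17: 5 − 3 = 2
  item 19: 5 − 2 = 3
Sum = 3 + 1 + 2 + 2 + 4 + 2 + 3 = 17

17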